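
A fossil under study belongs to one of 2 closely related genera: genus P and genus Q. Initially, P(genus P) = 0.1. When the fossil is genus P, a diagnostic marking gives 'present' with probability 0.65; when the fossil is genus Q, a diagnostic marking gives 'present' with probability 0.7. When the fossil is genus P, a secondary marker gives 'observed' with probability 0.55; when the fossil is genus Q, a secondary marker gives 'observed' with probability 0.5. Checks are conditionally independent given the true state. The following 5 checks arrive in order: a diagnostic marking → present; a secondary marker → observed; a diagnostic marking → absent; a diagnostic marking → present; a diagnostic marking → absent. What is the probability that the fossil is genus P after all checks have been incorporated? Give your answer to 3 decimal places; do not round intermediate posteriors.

0.125

After a diagnostic marking='present': P(genus P) = 0.65·0.1000 / (0.65·0.1000 + 0.7·0.9000) ≈ 0.0935
After a secondary marker='observed': P(genus P) = 0.55·0.0935 / (0.55·0.0935 + 0.5·0.9065) ≈ 0.1019
After a diagnostic marking='absent': P(genus P) = 0.35·0.1019 / (0.35·0.1019 + 0.3·0.8981) ≈ 0.1169
After a diagnostic marking='present': P(genus P) = 0.65·0.1169 / (0.65·0.1169 + 0.7·0.8831) ≈ 0.1095
After a diagnostic marking='absent': P(genus P) = 0.35·0.1095 / (0.35·0.1095 + 0.3·0.8905) ≈ 0.1254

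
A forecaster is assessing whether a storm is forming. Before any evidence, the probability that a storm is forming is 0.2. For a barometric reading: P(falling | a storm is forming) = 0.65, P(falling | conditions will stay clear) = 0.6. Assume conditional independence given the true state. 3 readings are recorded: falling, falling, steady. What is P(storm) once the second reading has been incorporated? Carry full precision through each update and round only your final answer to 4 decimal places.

After 'falling': P(storm) = 0.65·0.2000 / (0.65·0.2000 + 0.6·0.8000) ≈ 0.2131
After 'falling': P(storm) = 0.65·0.2131 / (0.65·0.2131 + 0.6·0.7869) ≈ 0.2268

0.2268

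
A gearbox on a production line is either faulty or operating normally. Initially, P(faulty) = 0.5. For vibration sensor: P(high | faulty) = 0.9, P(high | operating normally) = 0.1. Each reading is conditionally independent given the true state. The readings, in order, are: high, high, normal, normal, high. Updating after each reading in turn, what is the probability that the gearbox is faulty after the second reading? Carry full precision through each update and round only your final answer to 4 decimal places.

Apply Bayes' rule sequentially, carrying P(faulty) forward.
After 'high': P(faulty) = 0.9·0.5000 / (0.9·0.5000 + 0.1·0.5000) ≈ 0.9000
After 'high': P(faulty) = 0.9·0.9000 / (0.9·0.9000 + 0.1·0.1000) ≈ 0.9878

0.9878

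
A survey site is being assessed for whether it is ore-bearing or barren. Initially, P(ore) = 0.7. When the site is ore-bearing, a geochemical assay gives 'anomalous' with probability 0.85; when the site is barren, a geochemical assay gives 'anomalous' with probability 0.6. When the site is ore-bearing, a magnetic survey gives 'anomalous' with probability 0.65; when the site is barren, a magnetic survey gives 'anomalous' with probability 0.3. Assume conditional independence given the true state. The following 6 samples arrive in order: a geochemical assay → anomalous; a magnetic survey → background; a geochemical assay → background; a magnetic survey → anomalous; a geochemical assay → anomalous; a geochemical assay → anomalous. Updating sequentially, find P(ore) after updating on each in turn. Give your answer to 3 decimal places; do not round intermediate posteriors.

0.729

After a geochemical assay='anomalous': P(ore) = 0.85·0.7000 / (0.85·0.7000 + 0.6·0.3000) ≈ 0.7677
After a magnetic survey='background': P(ore) = 0.35·0.7677 / (0.35·0.7677 + 0.7·0.2323) ≈ 0.6230
After a geochemical assay='background': P(ore) = 0.15·0.6230 / (0.15·0.6230 + 0.4·0.3770) ≈ 0.3826
After a magnetic survey='anomalous': P(ore) = 0.65·0.3826 / (0.65·0.3826 + 0.3·0.6174) ≈ 0.5732
After a geochemical assay='anomalous': P(ore) = 0.85·0.5732 / (0.85·0.5732 + 0.6·0.4268) ≈ 0.6555
After a geochemical assay='anomalous': P(ore) = 0.85·0.6555 / (0.85·0.6555 + 0.6·0.3445) ≈ 0.7294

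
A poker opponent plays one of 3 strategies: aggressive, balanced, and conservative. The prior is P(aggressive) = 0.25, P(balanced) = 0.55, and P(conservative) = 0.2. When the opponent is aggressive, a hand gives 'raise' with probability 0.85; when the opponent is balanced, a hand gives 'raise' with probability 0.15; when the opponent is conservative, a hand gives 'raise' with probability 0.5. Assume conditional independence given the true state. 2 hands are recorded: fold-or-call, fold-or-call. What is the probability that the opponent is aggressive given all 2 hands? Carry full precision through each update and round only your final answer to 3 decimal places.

After 'fold-or-call': normaliser = 0.15·0.2500 + 0.85·0.5500 + 0.5·0.2000; P(aggressive) ≈ 0.0620, P(balanced) ≈ 0.7727, P(conservative) ≈ 0.1653
After 'fold-or-call': normaliser = 0.15·0.0620 + 0.85·0.7727 + 0.5·0.1653; P(aggressive) ≈ 0.0124, P(balanced) ≈ 0.8772, P(conservative) ≈ 0.1104

0.012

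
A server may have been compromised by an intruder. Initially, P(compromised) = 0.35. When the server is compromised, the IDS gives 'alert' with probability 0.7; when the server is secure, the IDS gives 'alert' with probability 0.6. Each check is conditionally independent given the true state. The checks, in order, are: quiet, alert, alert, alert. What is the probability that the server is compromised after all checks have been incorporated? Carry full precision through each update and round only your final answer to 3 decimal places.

After 'quiet': P(compromised) = 0.3·0.3500 / (0.3·0.3500 + 0.4·0.6500) ≈ 0.2877
After 'alert': P(compromised) = 0.7·0.2877 / (0.7·0.2877 + 0.6·0.7123) ≈ 0.3203
After 'alert': P(compromised) = 0.7·0.3203 / (0.7·0.3203 + 0.6·0.6797) ≈ 0.3547
After 'alert': P(compromised) = 0.7·0.3547 / (0.7·0.3547 + 0.6·0.6453) ≈ 0.3907

0.391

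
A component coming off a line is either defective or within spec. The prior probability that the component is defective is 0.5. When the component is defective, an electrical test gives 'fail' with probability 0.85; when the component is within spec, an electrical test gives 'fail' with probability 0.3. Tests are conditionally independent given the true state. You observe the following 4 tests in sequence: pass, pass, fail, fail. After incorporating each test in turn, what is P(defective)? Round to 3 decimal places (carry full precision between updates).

0.269

Each posterior becomes the prior for the next update.
After 'pass': P(defective) = 0.15·0.5000 / (0.15·0.5000 + 0.7·0.5000) ≈ 0.1765
After 'pass': P(defective) = 0.15·0.1765 / (0.15·0.1765 + 0.7·0.8235) ≈ 0.0439
After 'fail': P(defective) = 0.85·0.0439 / (0.85·0.0439 + 0.3·0.9561) ≈ 0.1151
After 'fail': P(defective) = 0.85·0.1151 / (0.85·0.1151 + 0.3·0.8849) ≈ 0.2693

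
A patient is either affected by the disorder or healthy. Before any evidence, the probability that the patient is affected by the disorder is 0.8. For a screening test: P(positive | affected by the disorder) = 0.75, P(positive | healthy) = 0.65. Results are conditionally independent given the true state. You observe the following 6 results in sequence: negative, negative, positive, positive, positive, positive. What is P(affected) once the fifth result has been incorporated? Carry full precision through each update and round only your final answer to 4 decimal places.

0.7582

After 'negative': P(affected) = 0.25·0.8000 / (0.25·0.8000 + 0.35·0.2000) ≈ 0.7407
After 'negative': P(affected) = 0.25·0.7407 / (0.25·0.7407 + 0.35·0.2593) ≈ 0.6711
After 'positive': P(affected) = 0.75·0.6711 / (0.75·0.6711 + 0.65·0.3289) ≈ 0.7019
After 'positive': P(affected) = 0.75·0.7019 / (0.75·0.7019 + 0.65·0.2981) ≈ 0.7310
After 'positive': P(affected) = 0.75·0.7310 / (0.75·0.7310 + 0.65·0.2690) ≈ 0.7582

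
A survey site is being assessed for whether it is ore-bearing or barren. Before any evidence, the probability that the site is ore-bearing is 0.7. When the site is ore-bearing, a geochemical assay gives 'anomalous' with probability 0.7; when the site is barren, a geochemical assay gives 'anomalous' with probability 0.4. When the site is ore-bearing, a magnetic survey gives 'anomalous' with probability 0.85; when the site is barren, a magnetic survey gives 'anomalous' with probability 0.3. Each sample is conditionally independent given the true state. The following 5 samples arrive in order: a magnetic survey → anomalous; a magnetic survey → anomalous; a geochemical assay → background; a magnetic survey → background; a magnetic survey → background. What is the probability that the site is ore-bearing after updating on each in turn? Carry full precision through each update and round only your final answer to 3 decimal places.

After a magnetic survey='anomalous': P(ore) = 0.85·0.7000 / (0.85·0.7000 + 0.3·0.3000) ≈ 0.8686
After a magnetic survey='anomalous': P(ore) = 0.85·0.8686 / (0.85·0.8686 + 0.3·0.1314) ≈ 0.9493
After a geochemical assay='background': P(ore) = 0.3·0.9493 / (0.3·0.9493 + 0.6·0.0507) ≈ 0.9035
After a magnetic survey='background': P(ore) = 0.15·0.9035 / (0.15·0.9035 + 0.7·0.0965) ≈ 0.6674
After a magnetic survey='background': P(ore) = 0.15·0.6674 / (0.15·0.6674 + 0.7·0.3326) ≈ 0.3007

0.301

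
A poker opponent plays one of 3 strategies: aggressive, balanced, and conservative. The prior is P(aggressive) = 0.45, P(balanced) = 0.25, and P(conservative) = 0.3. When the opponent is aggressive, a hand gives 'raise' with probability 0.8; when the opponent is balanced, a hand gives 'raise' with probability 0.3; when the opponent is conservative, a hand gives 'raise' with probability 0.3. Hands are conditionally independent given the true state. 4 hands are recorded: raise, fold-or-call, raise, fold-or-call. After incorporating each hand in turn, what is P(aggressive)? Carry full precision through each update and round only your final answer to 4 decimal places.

After 'raise': normaliser = 0.8·0.4500 + 0.3·0.2500 + 0.3·0.3000; P(aggressive) ≈ 0.6857, P(balanced) ≈ 0.1429, P(conservative) ≈ 0.1714
After 'fold-or-call': normaliser = 0.2·0.6857 + 0.7·0.1429 + 0.7·0.1714; P(aggressive) ≈ 0.3840, P(balanced) ≈ 0.2800, P(conservative) ≈ 0.3360
After 'raise': normaliser = 0.8·0.3840 + 0.3·0.2800 + 0.3·0.3360; P(aggressive) ≈ 0.6244, P(balanced) ≈ 0.1707, P(conservative) ≈ 0.2049
After 'fold-or-call': normaliser = 0.2·0.6244 + 0.7·0.1707 + 0.7·0.2049; P(aggressive) ≈ 0.3220, P(balanced) ≈ 0.3082, P(conservative) ≈ 0.3698

0.3220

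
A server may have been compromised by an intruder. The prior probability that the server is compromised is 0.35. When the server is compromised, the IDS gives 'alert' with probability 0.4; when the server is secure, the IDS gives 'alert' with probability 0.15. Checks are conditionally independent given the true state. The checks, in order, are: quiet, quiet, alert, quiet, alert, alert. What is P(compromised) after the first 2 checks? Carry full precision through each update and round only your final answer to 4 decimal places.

0.2115

Each posterior becomes the prior for the next update.
After 'quiet': P(compromised) = 0.6·0.3500 / (0.6·0.3500 + 0.85·0.6500) ≈ 0.2754
After 'quiet': P(compromised) = 0.6·0.2754 / (0.6·0.2754 + 0.85·0.7246) ≈ 0.2115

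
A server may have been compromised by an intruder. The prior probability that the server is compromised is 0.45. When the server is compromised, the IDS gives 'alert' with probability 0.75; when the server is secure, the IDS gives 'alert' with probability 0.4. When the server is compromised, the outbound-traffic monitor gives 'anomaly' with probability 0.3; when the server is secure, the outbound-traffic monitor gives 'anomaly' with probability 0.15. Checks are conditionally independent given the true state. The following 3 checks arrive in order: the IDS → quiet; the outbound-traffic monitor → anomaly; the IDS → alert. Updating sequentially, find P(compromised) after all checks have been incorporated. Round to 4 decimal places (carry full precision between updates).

After the IDS='quiet': P(compromised) = 0.25·0.4500 / (0.25·0.4500 + 0.6·0.5500) ≈ 0.2542
After the outbound-traffic monitor='anomaly': P(compromised) = 0.3·0.2542 / (0.3·0.2542 + 0.15·0.7458) ≈ 0.4054
After the IDS='alert': P(compromised) = 0.75·0.4054 / (0.75·0.4054 + 0.4·0.5946) ≈ 0.5611

0.5611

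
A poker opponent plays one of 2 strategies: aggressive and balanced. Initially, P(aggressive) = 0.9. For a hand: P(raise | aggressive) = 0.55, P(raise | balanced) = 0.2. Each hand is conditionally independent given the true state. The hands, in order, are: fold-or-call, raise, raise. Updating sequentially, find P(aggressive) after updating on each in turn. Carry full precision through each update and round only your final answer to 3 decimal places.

After 'fold-or-call': P(aggressive) = 0.45·0.9000 / (0.45·0.9000 + 0.8·0.1000) ≈ 0.8351
After 'raise': P(aggressive) = 0.55·0.8351 / (0.55·0.8351 + 0.2·0.1649) ≈ 0.9330
After 'raise': P(aggressive) = 0.55·0.9330 / (0.55·0.9330 + 0.2·0.0670) ≈ 0.9745

0.975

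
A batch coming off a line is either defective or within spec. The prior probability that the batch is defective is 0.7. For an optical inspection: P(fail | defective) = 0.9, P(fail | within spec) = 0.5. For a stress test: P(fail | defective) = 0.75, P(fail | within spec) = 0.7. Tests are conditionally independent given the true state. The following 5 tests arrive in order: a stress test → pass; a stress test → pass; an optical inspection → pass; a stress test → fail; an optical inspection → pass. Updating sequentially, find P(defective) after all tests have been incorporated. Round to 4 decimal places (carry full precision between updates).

After a stress test='pass': P(defective) = 0.25·0.7000 / (0.25·0.7000 + 0.3·0.3000) ≈ 0.6604
After a stress test='pass': P(defective) = 0.25·0.6604 / (0.25·0.6604 + 0.3·0.3396) ≈ 0.6184
After an optical inspection='pass': P(defective) = 0.1·0.6184 / (0.1·0.6184 + 0.5·0.3816) ≈ 0.2448
After a stress test='fail': P(defective) = 0.75·0.2448 / (0.75·0.2448 + 0.7·0.7552) ≈ 0.2577
After an optical inspection='pass': P(defective) = 0.1·0.2577 / (0.1·0.2577 + 0.5·0.7423) ≈ 0.0649

0.0649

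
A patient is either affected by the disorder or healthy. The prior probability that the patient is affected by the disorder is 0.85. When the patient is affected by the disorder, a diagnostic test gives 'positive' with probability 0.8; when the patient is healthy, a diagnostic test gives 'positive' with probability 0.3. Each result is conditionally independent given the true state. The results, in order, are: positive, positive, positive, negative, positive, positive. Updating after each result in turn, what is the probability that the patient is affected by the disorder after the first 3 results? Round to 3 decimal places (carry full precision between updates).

After 'positive': P(affected) = 0.8·0.8500 / (0.8·0.8500 + 0.3·0.1500) ≈ 0.9379
After 'positive': P(affected) = 0.8·0.9379 / (0.8·0.9379 + 0.3·0.0621) ≈ 0.9758
After 'positive': P(affected) = 0.8·0.9758 / (0.8·0.9758 + 0.3·0.0242) ≈ 0.9908

0.991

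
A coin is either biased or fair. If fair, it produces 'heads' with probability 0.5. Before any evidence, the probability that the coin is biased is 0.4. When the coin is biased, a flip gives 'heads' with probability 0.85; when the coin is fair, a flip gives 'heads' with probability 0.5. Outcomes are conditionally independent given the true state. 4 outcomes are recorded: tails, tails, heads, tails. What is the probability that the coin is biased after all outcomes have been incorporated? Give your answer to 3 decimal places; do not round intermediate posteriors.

After 'tails': P(biased) = 0.15·0.4000 / (0.15·0.4000 + 0.5·0.6000) ≈ 0.1667
After 'tails': P(biased) = 0.15·0.1667 / (0.15·0.1667 + 0.5·0.8333) ≈ 0.0566
After 'heads': P(biased) = 0.85·0.0566 / (0.85·0.0566 + 0.5·0.9434) ≈ 0.0926
After 'tails': P(biased) = 0.15·0.0926 / (0.15·0.0926 + 0.5·0.9074) ≈ 0.0297

0.030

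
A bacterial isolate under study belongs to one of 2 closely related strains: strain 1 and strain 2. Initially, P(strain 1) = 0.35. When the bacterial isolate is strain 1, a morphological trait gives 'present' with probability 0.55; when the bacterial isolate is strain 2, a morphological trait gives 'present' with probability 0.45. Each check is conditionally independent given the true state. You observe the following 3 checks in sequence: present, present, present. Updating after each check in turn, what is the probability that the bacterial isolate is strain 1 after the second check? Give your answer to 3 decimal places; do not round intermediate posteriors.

Each posterior becomes the prior for the next update.
After 'present': P(strain 1) = 0.55·0.3500 / (0.55·0.3500 + 0.45·0.6500) ≈ 0.3969
After 'present': P(strain 1) = 0.55·0.3969 / (0.55·0.3969 + 0.45·0.6031) ≈ 0.4458

0.446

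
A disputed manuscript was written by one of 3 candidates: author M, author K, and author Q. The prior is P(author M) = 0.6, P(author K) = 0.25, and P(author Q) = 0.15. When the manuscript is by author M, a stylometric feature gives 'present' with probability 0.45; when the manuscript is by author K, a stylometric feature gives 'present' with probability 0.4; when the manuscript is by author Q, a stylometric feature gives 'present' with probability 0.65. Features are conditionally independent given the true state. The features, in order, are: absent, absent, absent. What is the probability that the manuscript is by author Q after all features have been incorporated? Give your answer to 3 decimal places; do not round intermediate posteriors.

0.040

After 'absent': normaliser = 0.55·0.6000 + 0.6·0.2500 + 0.35·0.1500; P(author M) ≈ 0.6197, P(author K) ≈ 0.2817, P(author Q) ≈ 0.0986
After 'absent': normaliser = 0.55·0.6197 + 0.6·0.2817 + 0.35·0.0986; P(author M) ≈ 0.6261, P(author K) ≈ 0.3105, P(author Q) ≈ 0.0634
After 'absent': normaliser = 0.55·0.6261 + 0.6·0.3105 + 0.35·0.0634; P(author M) ≈ 0.6229, P(author K) ≈ 0.3370, P(author Q) ≈ 0.0401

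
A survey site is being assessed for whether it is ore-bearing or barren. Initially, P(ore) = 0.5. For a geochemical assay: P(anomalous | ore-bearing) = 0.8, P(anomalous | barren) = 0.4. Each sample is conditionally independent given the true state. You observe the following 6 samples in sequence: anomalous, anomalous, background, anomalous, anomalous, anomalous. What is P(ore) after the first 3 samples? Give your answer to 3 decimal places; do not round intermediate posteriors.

0.571

After 'anomalous': P(ore) = 0.8·0.5000 / (0.8·0.5000 + 0.4·0.5000) ≈ 0.6667
After 'anomalous': P(ore) = 0.8·0.6667 / (0.8·0.6667 + 0.4·0.3333) ≈ 0.8000
After 'background': P(ore) = 0.2·0.8000 / (0.2·0.8000 + 0.6·0.2000) ≈ 0.5714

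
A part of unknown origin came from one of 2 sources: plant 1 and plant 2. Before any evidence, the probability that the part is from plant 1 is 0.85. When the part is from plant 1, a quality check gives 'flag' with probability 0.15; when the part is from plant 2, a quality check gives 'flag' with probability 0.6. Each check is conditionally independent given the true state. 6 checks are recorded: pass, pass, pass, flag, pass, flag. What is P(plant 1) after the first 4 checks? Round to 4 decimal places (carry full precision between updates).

0.9315

After 'pass': P(plant 1) = 0.85·0.8500 / (0.85·0.8500 + 0.4·0.1500) ≈ 0.9233
After 'pass': P(plant 1) = 0.85·0.9233 / (0.85·0.9233 + 0.4·0.0767) ≈ 0.9624
After 'pass': P(plant 1) = 0.85·0.9624 / (0.85·0.9624 + 0.4·0.0376) ≈ 0.9819
After 'flag': P(plant 1) = 0.15·0.9819 / (0.15·0.9819 + 0.6·0.0181) ≈ 0.9315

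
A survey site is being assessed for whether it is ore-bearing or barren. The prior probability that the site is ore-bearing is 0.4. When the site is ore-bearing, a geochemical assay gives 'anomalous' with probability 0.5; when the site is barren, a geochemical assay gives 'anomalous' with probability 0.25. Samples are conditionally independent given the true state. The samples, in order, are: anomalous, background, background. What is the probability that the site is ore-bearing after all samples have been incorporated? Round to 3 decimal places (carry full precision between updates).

0.372

After 'anomalous': P(ore) = 0.5·0.4000 / (0.5·0.4000 + 0.25·0.6000) ≈ 0.5714
After 'background': P(ore) = 0.5·0.5714 / (0.5·0.5714 + 0.75·0.4286) ≈ 0.4706
After 'background': P(ore) = 0.5·0.4706 / (0.5·0.4706 + 0.75·0.5294) ≈ 0.3721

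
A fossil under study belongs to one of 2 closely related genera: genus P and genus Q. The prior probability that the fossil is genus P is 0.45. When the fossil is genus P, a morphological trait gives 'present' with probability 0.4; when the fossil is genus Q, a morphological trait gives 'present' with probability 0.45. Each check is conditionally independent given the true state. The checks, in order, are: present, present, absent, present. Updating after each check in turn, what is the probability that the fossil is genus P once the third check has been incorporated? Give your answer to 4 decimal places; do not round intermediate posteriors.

0.4136

Apply Bayes' rule sequentially, carrying P(genus P) forward.
After 'present': P(genus P) = 0.4·0.4500 / (0.4·0.4500 + 0.45·0.5500) ≈ 0.4211
After 'present': P(genus P) = 0.4·0.4211 / (0.4·0.4211 + 0.45·0.5789) ≈ 0.3926
After 'absent': P(genus P) = 0.6·0.3926 / (0.6·0.3926 + 0.55·0.6074) ≈ 0.4136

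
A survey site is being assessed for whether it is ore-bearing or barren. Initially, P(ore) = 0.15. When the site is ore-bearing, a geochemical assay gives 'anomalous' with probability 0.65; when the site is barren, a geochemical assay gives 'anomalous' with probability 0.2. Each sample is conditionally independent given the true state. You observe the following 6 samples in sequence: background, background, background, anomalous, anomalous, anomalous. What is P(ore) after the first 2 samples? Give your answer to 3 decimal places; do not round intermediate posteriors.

0.033

Each posterior becomes the prior for the next update.
After 'background': P(ore) = 0.35·0.1500 / (0.35·0.1500 + 0.8·0.8500) ≈ 0.0717
After 'background': P(ore) = 0.35·0.0717 / (0.35·0.0717 + 0.8·0.9283) ≈ 0.0327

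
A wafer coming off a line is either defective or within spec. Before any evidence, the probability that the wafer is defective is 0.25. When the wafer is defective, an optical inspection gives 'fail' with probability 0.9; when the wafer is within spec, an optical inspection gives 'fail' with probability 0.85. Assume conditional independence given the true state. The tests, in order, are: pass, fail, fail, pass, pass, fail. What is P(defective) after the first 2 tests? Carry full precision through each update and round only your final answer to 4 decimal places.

Each posterior becomes the prior for the next update.
After 'pass': P(defective) = 0.1·0.2500 / (0.1·0.2500 + 0.15·0.7500) ≈ 0.1818
After 'fail': P(defective) = 0.9·0.1818 / (0.9·0.1818 + 0.85·0.8182) ≈ 0.1905

0.1905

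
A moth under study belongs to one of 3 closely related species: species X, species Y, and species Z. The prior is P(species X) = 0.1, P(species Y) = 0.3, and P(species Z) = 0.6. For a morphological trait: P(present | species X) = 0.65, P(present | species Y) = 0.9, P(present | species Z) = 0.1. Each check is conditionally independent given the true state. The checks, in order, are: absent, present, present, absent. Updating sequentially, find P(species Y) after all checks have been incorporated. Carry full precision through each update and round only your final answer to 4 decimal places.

0.1949

After 'absent': normaliser = 0.35·0.1000 + 0.1·0.3000 + 0.9·0.6000; P(species X) ≈ 0.0579, P(species Y) ≈ 0.0496, P(species Z) ≈ 0.8926
After 'present': normaliser = 0.65·0.0579 + 0.9·0.0496 + 0.1·0.8926; P(species X) ≈ 0.2193, P(species Y) ≈ 0.2602, P(species Z) ≈ 0.5205
After 'present': normaliser = 0.65·0.2193 + 0.9·0.2602 + 0.1·0.5205; P(species X) ≈ 0.3324, P(species Y) ≈ 0.5462, P(species Z) ≈ 0.1214
After 'absent': normaliser = 0.35·0.3324 + 0.1·0.5462 + 0.9·0.1214; P(species X) ≈ 0.4152, P(species Y) ≈ 0.1949, P(species Z) ≈ 0.3899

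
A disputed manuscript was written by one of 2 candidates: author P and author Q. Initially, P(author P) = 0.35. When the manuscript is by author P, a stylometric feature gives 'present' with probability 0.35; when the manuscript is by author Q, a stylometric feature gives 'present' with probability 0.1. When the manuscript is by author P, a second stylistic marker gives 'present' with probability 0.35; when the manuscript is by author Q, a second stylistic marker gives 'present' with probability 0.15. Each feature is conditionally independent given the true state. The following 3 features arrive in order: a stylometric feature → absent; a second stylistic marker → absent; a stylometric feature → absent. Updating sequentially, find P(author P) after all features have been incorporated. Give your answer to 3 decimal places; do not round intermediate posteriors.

Apply Bayes' rule sequentially, carrying P(author P) forward.
After a stylometric feature='absent': P(author P) = 0.65·0.3500 / (0.65·0.3500 + 0.9·0.6500) ≈ 0.2800
After a second stylistic marker='absent': P(author P) = 0.65·0.2800 / (0.65·0.2800 + 0.85·0.7200) ≈ 0.2292
After a stylometric feature='absent': P(author P) = 0.65·0.2292 / (0.65·0.2292 + 0.9·0.7708) ≈ 0.1768

0.177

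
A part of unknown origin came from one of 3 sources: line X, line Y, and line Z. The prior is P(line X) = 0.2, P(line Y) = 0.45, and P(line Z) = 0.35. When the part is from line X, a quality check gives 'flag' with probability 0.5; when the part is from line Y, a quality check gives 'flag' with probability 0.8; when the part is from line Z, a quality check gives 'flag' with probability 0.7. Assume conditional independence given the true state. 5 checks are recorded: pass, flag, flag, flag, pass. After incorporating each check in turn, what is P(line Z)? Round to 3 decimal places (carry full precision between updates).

0.411

After 'pass': normaliser = 0.5·0.2000 + 0.2·0.4500 + 0.3·0.3500; P(line X) ≈ 0.3390, P(line Y) ≈ 0.3051, P(line Z) ≈ 0.3559
After 'flag': normaliser = 0.5·0.3390 + 0.8·0.3051 + 0.7·0.3559; P(line X) ≈ 0.2558, P(line Y) ≈ 0.3683, P(line Z) ≈ 0.3760
After 'flag': normaliser = 0.5·0.2558 + 0.8·0.3683 + 0.7·0.3760; P(line X) ≈ 0.1865, P(line Y) ≈ 0.4297, P(line Z) ≈ 0.3838
After 'flag': normaliser = 0.5·0.1865 + 0.8·0.4297 + 0.7·0.3838; P(line X) ≈ 0.1321, P(line Y) ≈ 0.4871, P(line Z) ≈ 0.3807
After 'pass': normaliser = 0.5·0.1321 + 0.2·0.4871 + 0.3·0.3807; P(line X) ≈ 0.2379, P(line Y) ≈ 0.3508, P(line Z) ≈ 0.4113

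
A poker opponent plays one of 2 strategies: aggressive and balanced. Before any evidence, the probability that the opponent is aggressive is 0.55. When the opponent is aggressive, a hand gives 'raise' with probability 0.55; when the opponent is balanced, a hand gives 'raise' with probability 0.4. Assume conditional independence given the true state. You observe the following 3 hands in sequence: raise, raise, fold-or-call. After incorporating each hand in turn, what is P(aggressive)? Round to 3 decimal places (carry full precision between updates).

0.634

After 'raise': P(aggressive) = 0.55·0.5500 / (0.55·0.5500 + 0.4·0.4500) ≈ 0.6269
After 'raise': P(aggressive) = 0.55·0.6269 / (0.55·0.6269 + 0.4·0.3731) ≈ 0.6980
After 'fold-or-call': P(aggressive) = 0.45·0.6980 / (0.45·0.6980 + 0.6·0.3020) ≈ 0.6341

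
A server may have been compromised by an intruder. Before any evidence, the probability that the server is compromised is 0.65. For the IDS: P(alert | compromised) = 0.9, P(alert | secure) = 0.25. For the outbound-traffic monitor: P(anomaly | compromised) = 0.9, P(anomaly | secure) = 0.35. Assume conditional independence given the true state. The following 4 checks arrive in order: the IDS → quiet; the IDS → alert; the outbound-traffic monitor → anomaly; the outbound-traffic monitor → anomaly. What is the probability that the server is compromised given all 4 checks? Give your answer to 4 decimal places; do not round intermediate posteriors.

0.8550

After the IDS='quiet': P(compromised) = 0.1·0.6500 / (0.1·0.6500 + 0.75·0.3500) ≈ 0.1985
After the IDS='alert': P(compromised) = 0.9·0.1985 / (0.9·0.1985 + 0.25·0.8015) ≈ 0.4713
After the outbound-traffic monitor='anomaly': P(compromised) = 0.9·0.4713 / (0.9·0.4713 + 0.35·0.5287) ≈ 0.6963
After the outbound-traffic monitor='anomaly': P(compromised) = 0.9·0.6963 / (0.9·0.6963 + 0.35·0.3037) ≈ 0.8550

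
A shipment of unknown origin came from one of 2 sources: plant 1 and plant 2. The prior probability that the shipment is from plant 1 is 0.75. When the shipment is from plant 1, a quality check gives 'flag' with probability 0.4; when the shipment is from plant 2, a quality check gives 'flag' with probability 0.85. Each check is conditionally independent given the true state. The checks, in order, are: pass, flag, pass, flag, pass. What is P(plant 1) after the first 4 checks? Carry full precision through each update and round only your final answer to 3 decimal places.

After 'pass': P(plant 1) = 0.6·0.7500 / (0.6·0.7500 + 0.15·0.2500) ≈ 0.9231
After 'flag': P(plant 1) = 0.4·0.9231 / (0.4·0.9231 + 0.85·0.0769) ≈ 0.8496
After 'pass': P(plant 1) = 0.6·0.8496 / (0.6·0.8496 + 0.15·0.1504) ≈ 0.9576
After 'flag': P(plant 1) = 0.4·0.9576 / (0.4·0.9576 + 0.85·0.0424) ≈ 0.9140

0.914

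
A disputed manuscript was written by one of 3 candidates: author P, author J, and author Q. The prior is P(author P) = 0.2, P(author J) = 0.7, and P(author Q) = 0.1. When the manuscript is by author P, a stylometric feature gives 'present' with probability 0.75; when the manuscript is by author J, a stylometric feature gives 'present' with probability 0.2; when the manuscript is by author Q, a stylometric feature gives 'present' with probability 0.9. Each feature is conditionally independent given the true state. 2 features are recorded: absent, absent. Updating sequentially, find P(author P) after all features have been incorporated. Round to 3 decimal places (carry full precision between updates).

After 'absent': normaliser = 0.25·0.2000 + 0.8·0.7000 + 0.1·0.1000; P(author P) ≈ 0.0806, P(author J) ≈ 0.9032, P(author Q) ≈ 0.0161
After 'absent': normaliser = 0.25·0.0806 + 0.8·0.9032 + 0.1·0.0161; P(author P) ≈ 0.0271, P(author J) ≈ 0.9707, P(author Q) ≈ 0.0022

0.027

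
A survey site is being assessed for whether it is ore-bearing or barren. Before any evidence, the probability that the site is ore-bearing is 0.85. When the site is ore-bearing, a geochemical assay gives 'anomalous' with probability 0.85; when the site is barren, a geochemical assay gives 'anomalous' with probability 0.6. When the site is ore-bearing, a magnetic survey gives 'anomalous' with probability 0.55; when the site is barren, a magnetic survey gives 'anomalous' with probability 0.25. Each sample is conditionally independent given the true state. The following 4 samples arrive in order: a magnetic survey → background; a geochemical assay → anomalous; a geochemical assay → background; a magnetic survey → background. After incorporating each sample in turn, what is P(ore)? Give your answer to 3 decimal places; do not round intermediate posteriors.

After a magnetic survey='background': P(ore) = 0.45·0.8500 / (0.45·0.8500 + 0.75·0.1500) ≈ 0.7727
After a geochemical assay='anomalous': P(ore) = 0.85·0.7727 / (0.85·0.7727 + 0.6·0.2273) ≈ 0.8281
After a geochemical assay='background': P(ore) = 0.15·0.8281 / (0.15·0.8281 + 0.4·0.1719) ≈ 0.6437
After a magnetic survey='background': P(ore) = 0.45·0.6437 / (0.45·0.6437 + 0.75·0.3563) ≈ 0.5201

0.520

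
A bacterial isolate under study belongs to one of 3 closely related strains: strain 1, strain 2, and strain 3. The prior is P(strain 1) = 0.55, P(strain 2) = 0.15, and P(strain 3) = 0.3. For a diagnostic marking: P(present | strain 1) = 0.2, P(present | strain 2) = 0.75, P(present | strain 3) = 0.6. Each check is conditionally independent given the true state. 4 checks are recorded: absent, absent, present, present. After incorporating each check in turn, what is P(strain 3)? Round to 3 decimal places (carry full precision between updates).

Each posterior becomes the prior for the next update.
After 'absent': normaliser = 0.8·0.5500 + 0.25·0.1500 + 0.4·0.3000; P(strain 1) ≈ 0.7364, P(strain 2) ≈ 0.0628, P(strain 3) ≈ 0.2008
After 'absent': normaliser = 0.8·0.7364 + 0.25·0.0628 + 0.4·0.2008; P(strain 1) ≈ 0.8598, P(strain 2) ≈ 0.0229, P(strain 3) ≈ 0.1173
After 'present': normaliser = 0.2·0.8598 + 0.75·0.0229 + 0.6·0.1173; P(strain 1) ≈ 0.6627, P(strain 2) ≈ 0.0662, P(strain 3) ≈ 0.2711
After 'present': normaliser = 0.2·0.6627 + 0.75·0.0662 + 0.6·0.2711; P(strain 1) ≈ 0.3843, P(strain 2) ≈ 0.1440, P(strain 3) ≈ 0.4717

0.472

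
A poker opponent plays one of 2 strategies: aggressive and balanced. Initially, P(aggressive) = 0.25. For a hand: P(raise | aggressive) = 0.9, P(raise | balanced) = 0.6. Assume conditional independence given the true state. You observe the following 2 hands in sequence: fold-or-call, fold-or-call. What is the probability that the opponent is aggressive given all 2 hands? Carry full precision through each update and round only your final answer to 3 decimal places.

After 'fold-or-call': P(aggressive) = 0.1·0.2500 / (0.1·0.2500 + 0.4·0.7500) ≈ 0.0769
After 'fold-or-call': P(aggressive) = 0.1·0.0769 / (0.1·0.0769 + 0.4·0.9231) ≈ 0.0204

0.020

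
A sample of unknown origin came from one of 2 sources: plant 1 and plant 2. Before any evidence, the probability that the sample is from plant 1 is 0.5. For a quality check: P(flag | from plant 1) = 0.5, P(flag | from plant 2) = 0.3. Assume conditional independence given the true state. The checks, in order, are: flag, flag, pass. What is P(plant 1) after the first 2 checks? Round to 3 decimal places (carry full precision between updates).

0.735

After 'flag': P(plant 1) = 0.5·0.5000 / (0.5·0.5000 + 0.3·0.5000) ≈ 0.6250
After 'flag': P(plant 1) = 0.5·0.6250 / (0.5·0.6250 + 0.3·0.3750) ≈ 0.7353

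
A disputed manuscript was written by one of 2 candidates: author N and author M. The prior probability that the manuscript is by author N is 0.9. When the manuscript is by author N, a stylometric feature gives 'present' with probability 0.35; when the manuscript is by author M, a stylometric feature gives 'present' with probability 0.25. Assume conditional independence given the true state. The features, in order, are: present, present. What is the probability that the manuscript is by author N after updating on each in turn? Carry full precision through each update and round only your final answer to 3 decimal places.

0.946

After 'present': P(author N) = 0.35·0.9000 / (0.35·0.9000 + 0.25·0.1000) ≈ 0.9265
After 'present': P(author N) = 0.35·0.9265 / (0.35·0.9265 + 0.25·0.0735) ≈ 0.9464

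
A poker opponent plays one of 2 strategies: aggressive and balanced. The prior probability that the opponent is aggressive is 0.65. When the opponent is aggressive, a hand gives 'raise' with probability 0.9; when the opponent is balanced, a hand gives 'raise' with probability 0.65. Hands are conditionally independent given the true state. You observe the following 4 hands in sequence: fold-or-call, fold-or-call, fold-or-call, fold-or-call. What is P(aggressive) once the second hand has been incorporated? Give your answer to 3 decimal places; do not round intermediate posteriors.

0.132

After 'fold-or-call': P(aggressive) = 0.1·0.6500 / (0.1·0.6500 + 0.35·0.3500) ≈ 0.3467
After 'fold-or-call': P(aggressive) = 0.1·0.3467 / (0.1·0.3467 + 0.35·0.6533) ≈ 0.1316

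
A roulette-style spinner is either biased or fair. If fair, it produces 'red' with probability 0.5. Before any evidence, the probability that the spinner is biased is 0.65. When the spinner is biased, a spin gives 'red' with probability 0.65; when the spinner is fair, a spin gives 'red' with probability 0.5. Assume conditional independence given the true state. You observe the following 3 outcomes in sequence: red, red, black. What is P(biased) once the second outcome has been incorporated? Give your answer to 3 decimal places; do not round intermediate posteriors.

0.758

After 'red': P(biased) = 0.65·0.6500 / (0.65·0.6500 + 0.5·0.3500) ≈ 0.7071
After 'red': P(biased) = 0.65·0.7071 / (0.65·0.7071 + 0.5·0.2929) ≈ 0.7584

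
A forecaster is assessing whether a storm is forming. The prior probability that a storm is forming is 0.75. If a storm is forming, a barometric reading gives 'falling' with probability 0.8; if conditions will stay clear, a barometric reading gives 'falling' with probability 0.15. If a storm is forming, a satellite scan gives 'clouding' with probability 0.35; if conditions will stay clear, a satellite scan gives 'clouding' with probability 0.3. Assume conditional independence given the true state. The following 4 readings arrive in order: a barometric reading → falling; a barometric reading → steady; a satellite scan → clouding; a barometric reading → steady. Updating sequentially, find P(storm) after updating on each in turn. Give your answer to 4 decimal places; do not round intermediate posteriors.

0.5082

Apply Bayes' rule sequentially, carrying P(storm) forward.
After a barometric reading='falling': P(storm) = 0.8·0.7500 / (0.8·0.7500 + 0.15·0.2500) ≈ 0.9412
After a barometric reading='steady': P(storm) = 0.2·0.9412 / (0.2·0.9412 + 0.85·0.0588) ≈ 0.7901
After a satellite scan='clouding': P(storm) = 0.35·0.7901 / (0.35·0.7901 + 0.3·0.2099) ≈ 0.8145
After a barometric reading='steady': P(storm) = 0.2·0.8145 / (0.2·0.8145 + 0.85·0.1855) ≈ 0.5082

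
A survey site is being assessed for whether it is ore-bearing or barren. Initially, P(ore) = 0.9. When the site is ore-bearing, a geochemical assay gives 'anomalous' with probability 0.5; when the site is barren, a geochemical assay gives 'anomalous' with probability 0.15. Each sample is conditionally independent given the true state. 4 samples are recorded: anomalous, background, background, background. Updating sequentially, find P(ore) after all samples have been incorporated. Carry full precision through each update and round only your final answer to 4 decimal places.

0.8593

Each posterior becomes the prior for the next update.
After 'anomalous': P(ore) = 0.5·0.9000 / (0.5·0.9000 + 0.15·0.1000) ≈ 0.9677
After 'background': P(ore) = 0.5·0.9677 / (0.5·0.9677 + 0.85·0.0323) ≈ 0.9464
After 'background': P(ore) = 0.5·0.9464 / (0.5·0.9464 + 0.85·0.0536) ≈ 0.9121
After 'background': P(ore) = 0.5·0.9121 / (0.5·0.9121 + 0.85·0.0879) ≈ 0.8593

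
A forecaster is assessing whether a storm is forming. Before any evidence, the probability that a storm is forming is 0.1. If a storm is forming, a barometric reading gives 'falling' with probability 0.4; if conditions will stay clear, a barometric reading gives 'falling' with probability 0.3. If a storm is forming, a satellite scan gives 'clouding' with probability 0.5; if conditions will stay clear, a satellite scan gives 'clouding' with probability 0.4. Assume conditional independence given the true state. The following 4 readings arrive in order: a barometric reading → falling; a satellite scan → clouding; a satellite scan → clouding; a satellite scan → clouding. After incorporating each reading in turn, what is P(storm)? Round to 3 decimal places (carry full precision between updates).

0.224

After a barometric reading='falling': P(storm) = 0.4·0.1000 / (0.4·0.1000 + 0.3·0.9000) ≈ 0.1290
After a satellite scan='clouding': P(storm) = 0.5·0.1290 / (0.5·0.1290 + 0.4·0.8710) ≈ 0.1562
After a satellite scan='clouding': P(storm) = 0.5·0.1562 / (0.5·0.1562 + 0.4·0.8438) ≈ 0.1880
After a satellite scan='clouding': P(storm) = 0.5·0.1880 / (0.5·0.1880 + 0.4·0.8120) ≈ 0.2244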